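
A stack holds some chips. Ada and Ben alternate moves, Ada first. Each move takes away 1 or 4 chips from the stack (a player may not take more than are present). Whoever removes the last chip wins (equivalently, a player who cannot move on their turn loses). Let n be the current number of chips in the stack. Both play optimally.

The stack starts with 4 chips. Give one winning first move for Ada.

Remove 4, leaving 0.

Positions with no move are L. A position that does have a move is losing for the player to move precisely when every available move leads to a winning position for the opponent. Fill in the labels:
n=0: no move → L
n=1: →0(L), so W
n=2: →1(W) only, which is W, so L
n=3: →2(L), so W
n=4: →0(L), so W
From 4, the L positions reachable in one move are: 0.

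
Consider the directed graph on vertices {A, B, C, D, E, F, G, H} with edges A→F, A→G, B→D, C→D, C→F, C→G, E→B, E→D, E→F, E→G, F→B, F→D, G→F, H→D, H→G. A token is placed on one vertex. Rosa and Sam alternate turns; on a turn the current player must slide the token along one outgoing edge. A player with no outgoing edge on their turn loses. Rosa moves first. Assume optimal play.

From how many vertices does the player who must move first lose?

2

Build the W/L table. Terminal = L. A non-terminal position is W if it has a move to some L; otherwise it is L.
Every edge goes from a vertex to one that appears earlier in the order D, B, F, G, C, H, A, E, so processing vertices in that order labels each vertex after all of its successors.
D: no outgoing edge → L
B: W (go to D, an L position)
F: W (go to D, an L position)
G: L (sole option F(W) is W)
C: W (go to G, an L position)
H: W (go to G, an L position)
A: W (go to G, an L position)
E: W (go to G, an L position)
The L vertices are D, G; that is 2 in all.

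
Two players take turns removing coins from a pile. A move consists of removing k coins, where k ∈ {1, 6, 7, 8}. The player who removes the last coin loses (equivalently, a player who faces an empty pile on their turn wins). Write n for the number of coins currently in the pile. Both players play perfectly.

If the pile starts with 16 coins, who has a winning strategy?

Compute win/loss labels from the base case upward. A position with no move is W. Any other position is W if it can reach an L in one move, else L.
n=0: no move; the opponent has just taken the last coin and therefore loses → W
n=1: only reaches 0(W), which is W → L
n=2: reaches L-position 1 → W
n=3: only reaches 2(W), which is W → L
n=4: reaches L-position 3 → W
n=5: only reaches 4(W), which is W → L
n=6: reaches L-position 5 → W
n=7: reaches L-position 1 → W
n=8: reaches L-position 1 → W
n=9: reaches L-position 3 → W
n=10: reaches L-position 3 → W
n=11: reaches L-position 5 → W
n=12: reaches L-position 5 → W
n=13: reaches L-position 5 → W
n=14: only reaches 13(W), 8(W), 7(W), 6(W), all W → L
n=15: reaches L-position 14 → W
n=16: only reaches 15(W), 10(W), 9(W), 8(W), all W → L
Every move from 16 reaches a W position, so the mover loses.

The second player wins.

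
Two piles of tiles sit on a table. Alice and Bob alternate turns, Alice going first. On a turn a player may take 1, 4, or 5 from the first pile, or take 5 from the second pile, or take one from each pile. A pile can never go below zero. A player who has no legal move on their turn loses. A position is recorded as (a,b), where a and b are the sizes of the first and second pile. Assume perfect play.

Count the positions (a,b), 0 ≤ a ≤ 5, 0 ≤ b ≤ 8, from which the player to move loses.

17

Label each position W (a win for the player to move) or L (a loss). A position with no legal move is L; any other position is W exactly when some move reaches an L, and L when every move reaches a W.
Every move lowers a or b (never raises either), so fill the grid row by row in increasing a, and left to right within a row: each cell's successors are then already labelled.
      b=0  b=1  b=2  b=3  b=4  b=5  b=6  b=7  b=8
a=0:    L    L    L    L    L    W    W    W    W
a=1:    W    W    W    W    W    W    L    L    L
a=2:    L    L    L    L    L    W    W    W    W
a=3:    W    W    W    W    W    W    L    L    L
a=4:    W    W    W    W    W    L    W    W    W
a=5:    W    W    W    W    W    W    W    W    W
Cells with no legal move (terminal, hence L): (0,0), (0,1), (0,2), (0,3), (0,4).
The remaining L cells, each justified by listing all of its moves:
(1,6): L (options (0,6)(W), (1,1)(W), (0,5)(W) are all W)
(1,7): L (options (0,7)(W), (1,2)(W), (0,6)(W) are all W)
(1,8): L (options (0,8)(W), (1,3)(W), (0,7)(W) are all W)
(2,0): L (sole option (1,0)(W) is W)
(2,1): L (options (1,1)(W), (1,0)(W) are all W)
(2,2): L (options (1,2)(W), (1,1)(W) are all W)
(2,3): L (options (1,3)(W), (1,2)(W) are all W)
(2,4): L (options (1,4)(W), (1,3)(W) are all W)
(3,6): L (options (2,6)(W), (3,1)(W), (2,5)(W) are all W)
(3,7): L (options (2,7)(W), (3,2)(W), (2,6)(W) are all W)
(3,8): L (options (2,8)(W), (3,3)(W), (2,7)(W) are all W)
(4,5): L (options (3,5)(W), (0,5)(W), (4,0)(W), (3,4)(W) are all W)
Every other cell has at least one move into one of the L cells above, so it is W.
L cells per row: a=0: 5, a=1: 3, a=2: 5, a=3: 3, a=4: 1, a=5: 0; total 17.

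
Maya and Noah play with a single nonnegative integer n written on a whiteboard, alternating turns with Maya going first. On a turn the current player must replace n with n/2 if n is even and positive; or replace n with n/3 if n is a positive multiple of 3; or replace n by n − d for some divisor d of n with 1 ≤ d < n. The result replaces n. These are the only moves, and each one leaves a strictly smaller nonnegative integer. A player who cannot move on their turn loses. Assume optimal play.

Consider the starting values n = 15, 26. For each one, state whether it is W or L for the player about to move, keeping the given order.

15: L, 26: W

Work bottom-up. With no move the player to move loses. Otherwise the position is W if at least one move leads to an L position for the opponent, and L if every move leads to a W.
n=0: no move → L
n=1: no move → L
n=2: can move to 1, which is L ⇒ W
n=3: can move to 1, which is L ⇒ W
n=4: moves to 2(W), 3(W); every one is W ⇒ L
n=5: can move to 4, which is L ⇒ W
n=6: can move to 4, which is L ⇒ W
n=7: the only move is to 6(W), a W ⇒ L
n=8: can move to 4, which is L ⇒ W
n=9: moves to 3(W), 6(W), 8(W); every one is W ⇒ L
n=10: can move to 9, which is L ⇒ W
n=11: the only move is to 10(W), a W ⇒ L
n=12: can move to 4, which is L ⇒ W
n=13: the only move is to 12(W), a W ⇒ L
n=14: can move to 7, which is L ⇒ W
n=15: moves to 5(W), 10(W), 12(W), 14(W); every one is W ⇒ L
n=16: can move to 15, which is L ⇒ W
n=17: the only move is to 16(W), a W ⇒ L
n=18: can move to 9, which is L ⇒ W
n=19: the only move is to 18(W), a W ⇒ L
n=20: can move to 15, which is L ⇒ W
n=21: can move to 7, which is L ⇒ W
n=22: can move to 11, which is L ⇒ W
n=23: the only move is to 22(W), a W ⇒ L
n=24: can move to 23, which is L ⇒ W
n=25: moves to 20(W), 24(W); every one is W ⇒ L
n=26: can move to 13, which is L ⇒ W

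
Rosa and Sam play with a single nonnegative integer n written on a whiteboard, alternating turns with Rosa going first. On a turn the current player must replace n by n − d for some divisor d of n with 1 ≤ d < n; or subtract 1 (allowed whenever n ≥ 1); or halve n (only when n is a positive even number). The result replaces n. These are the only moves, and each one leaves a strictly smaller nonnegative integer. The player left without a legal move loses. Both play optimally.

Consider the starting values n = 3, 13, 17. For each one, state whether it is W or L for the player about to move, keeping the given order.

Compute win/loss labels from the base case upward. A position with no move is L. Any other position is W if it can reach an L in one move, else L.
n=0: no move → L
n=1: →0(L), so W
n=2: →1(W) only, which is W, so L
n=3: →2(L), so W
n=4: →2(L), so W
n=5: →4(W) only, which is W, so L
n=6: →5(L), so W
n=7: →6(W) only, which is W, so L
n=8: →7(L), so W
n=9: →6(W), 8(W) — all W, so L
n=10: →5(L), so W
n=11: →10(W) only, which is W, so L
n=12: →9(L), so W
n=13: →12(W) only, which is W, so L
n=14: →7(L), so W
n=15: →10(W), 12(W), 14(W) — all W, so L
n=16: →15(L), so W
n=17: →16(W) only, which is W, so L

3: W, 13: L, 17: L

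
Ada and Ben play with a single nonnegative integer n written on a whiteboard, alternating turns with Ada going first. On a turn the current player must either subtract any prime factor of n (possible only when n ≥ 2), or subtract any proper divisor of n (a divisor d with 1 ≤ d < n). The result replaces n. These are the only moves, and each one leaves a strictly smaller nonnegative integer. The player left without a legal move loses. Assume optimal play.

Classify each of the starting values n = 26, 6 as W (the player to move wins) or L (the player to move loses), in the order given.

Classify positions by backward induction: terminal positions (no move available) are L. From any other position, the mover wins iff some move reaches an L.
n=0: no move → L
n=1: no move → L
n=2: reaches L-position 0 → W
n=3: reaches L-position 0 → W
n=4: only reaches 2(W), 3(W), all W → L
n=5: reaches L-position 0 → W
n=6: reaches L-position 4 → W
n=7: reaches L-position 0 → W
n=8: reaches L-position 4 → W
n=9: only reaches 6(W), 8(W), all W → L
n=10: reaches L-position 9 → W
n=11: reaches L-position 0 → W
n=12: reaches L-position 9 → W
n=13: reaches L-position 0 → W
n=14: only reaches 7(W), 12(W), 13(W), all W → L
n=15: reaches L-position 14 → W
n=16: reaches L-position 14 → W
n=17: reaches L-position 0 → W
n=18: reaches L-position 9 → W
n=19: reaches L-position 0 → W
n=20: only reaches 10(W), 15(W), 16(W), 18(W), 19(W), all W → L
n=21: reaches L-position 14 → W
n=22: reaches L-position 20 → W
n=23: reaches L-position 0 → W
n=24: reaches L-position 20 → W
n=25: reaches L-position 20 → W
n=26: only reaches 13(W), 24(W), 25(W), all W → L

26: L, 6: W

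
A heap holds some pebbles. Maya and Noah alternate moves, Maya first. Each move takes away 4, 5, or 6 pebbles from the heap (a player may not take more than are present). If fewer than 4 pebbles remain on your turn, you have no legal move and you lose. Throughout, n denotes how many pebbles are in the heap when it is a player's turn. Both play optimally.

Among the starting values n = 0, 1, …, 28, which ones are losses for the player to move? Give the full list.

0, 1, 2, 3, 10, 11, 12, 13, 20, 21, 22, 23

Build the W/L table. Terminal = L. A non-terminal position is W if it has a move to some L; otherwise it is L.
n=0: no move → L
n=1: no move → L
n=2: no move → L
n=3: no move → L
n=4: →0(L), so W
n=5: →1(L), so W
n=6: →2(L), so W
n=7: →3(L), so W
n=8: →3(L), so W
n=9: →3(L), so W
n=10: →6(W), 5(W), 4(W) — all W, so L
n=11: →7(W), 6(W), 5(W) — all W, so L
n=12: →8(W), 7(W), 6(W) — all W, so L
n=13: →9(W), 8(W), 7(W) — all W, so L
n=14: →10(L), so W
n=15: →11(L), so W
n=16: →12(L), so W
n=17: →13(L), so W
n=18: →13(L), so W
n=19: →13(L), so W
n=20: →16(W), 15(W), 14(W) — all W, so L
n=21: →17(W), 16(W), 15(W) — all W, so L
n=22: →18(W), 17(W), 16(W) — all W, so L
n=23: →19(W), 18(W), 17(W) — all W, so L
n=24: →20(L), so W
n=25: →21(L), so W
n=26: →22(L), so W
n=27: →23(L), so W
n=28: →23(L), so W
Reading off the rows marked L gives the requested list; there are 12 such values of n.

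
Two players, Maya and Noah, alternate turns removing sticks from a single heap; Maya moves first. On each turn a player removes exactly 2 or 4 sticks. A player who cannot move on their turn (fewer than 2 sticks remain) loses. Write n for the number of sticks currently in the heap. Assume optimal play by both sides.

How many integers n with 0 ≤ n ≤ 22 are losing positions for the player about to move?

Work bottom-up. With no move the player to move loses. Otherwise the position is W if at least one move leads to an L position for the opponent, and L if every move leads to a W.
n=0: no move → L
n=1: no move → L
n=2: reaches L-position 0 → W
n=3: reaches L-position 1 → W
n=4: reaches L-position 0 → W
n=5: reaches L-position 1 → W
n=6: only reaches 4(W), 2(W), all W → L
n=7: only reaches 5(W), 3(W), all W → L
n=8: reaches L-position 6 → W
n=9: reaches L-position 7 → W
n=10: reaches L-position 6 → W
n=11: reaches L-position 7 → W
n=12: only reaches 10(W), 8(W), all W → L
n=13: only reaches 11(W), 9(W), all W → L
n=14: reaches L-position 12 → W
n=15: reaches L-position 13 → W
n=16: reaches L-position 12 → W
n=17: reaches L-position 13 → W
n=18: only reaches 16(W), 14(W), all W → L
n=19: only reaches 17(W), 15(W), all W → L
n=20: reaches L-position 18 → W
n=21: reaches L-position 19 → W
n=22: reaches L-position 18 → W
L entries with 0 ≤ n ≤ 22: n = 0, 1, 6, 7, 12, 13, 18, 19; that makes 8.

8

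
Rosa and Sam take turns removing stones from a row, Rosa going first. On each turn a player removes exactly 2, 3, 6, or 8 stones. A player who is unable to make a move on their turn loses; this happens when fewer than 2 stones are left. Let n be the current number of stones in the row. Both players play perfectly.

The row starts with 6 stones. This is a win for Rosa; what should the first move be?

Remove 6, leaving 0.

Label each position W (a win for the player to move) or L (a loss). A position with no legal move is L; any other position is W exactly when some move reaches an L, and L when every move reaches a W.
n=0: no move → L
n=1: no move → L
n=2: →0(L), so W
n=3: →1(L), so W
n=4: →1(L), so W
n=5: →3(W), 2(W) — all W, so L
n=6: →0(L), so W
From 6, the L positions reachable in one move are: 0.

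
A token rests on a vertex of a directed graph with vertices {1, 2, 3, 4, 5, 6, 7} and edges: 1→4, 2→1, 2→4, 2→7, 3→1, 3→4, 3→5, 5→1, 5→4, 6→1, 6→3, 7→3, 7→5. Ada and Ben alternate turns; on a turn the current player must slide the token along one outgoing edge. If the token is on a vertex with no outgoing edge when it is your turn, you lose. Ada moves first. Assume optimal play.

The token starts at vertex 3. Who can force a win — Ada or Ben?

Ada wins.

Compute win/loss labels from the base case upward. A position with no move is L. Any other position is W if it can reach an L in one move, else L.
Every edge goes from a vertex to one that appears earlier in the order 4, 1, 5, 3, 7, 2, 6, so processing vertices in that order labels each vertex after all of its successors.
4: no outgoing edge → L
1: can move to 4, which is L ⇒ W
5: can move to 4, which is L ⇒ W
3: can move to 4, which is L ⇒ W
7: moves to 3(W), 5(W); every one is W ⇒ L
2: can move to 7, which is L ⇒ W
6: moves to 3(W), 1(W); every one is W ⇒ L
From 3 Ada can move to 4, reaching an L position.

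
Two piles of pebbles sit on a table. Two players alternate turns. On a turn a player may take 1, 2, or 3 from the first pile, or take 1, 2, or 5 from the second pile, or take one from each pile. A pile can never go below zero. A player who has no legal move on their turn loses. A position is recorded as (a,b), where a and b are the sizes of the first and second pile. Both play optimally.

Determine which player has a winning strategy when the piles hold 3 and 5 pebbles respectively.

Classify positions by backward induction: terminal positions (no move available) are L. From any other position, the mover wins iff some move reaches an L.
No move ever increases a pile, so every position that can arise here has a ≤ 3 and b ≤ 5; it is enough to label the cells with 0 ≤ a ≤ 3 and 0 ≤ b ≤ 5.
Every move lowers a or b (never raises either), so fill the grid row by row in increasing a, and left to right within a row: each cell's successors are then already labelled.
      b=0  b=1  b=2  b=3  b=4  b=5
a=0:    L    W    W    L    W    W
a=1:    W    W    L    W    W    L
a=2:    W    L    W    W    L    W
a=3:    W    W    W    W    W    W
Cells with no legal move (terminal, hence L): (0,0).
The remaining L cells, each justified by listing all of its moves:
(0,3): →(0,2)(W), (0,1)(W) — all W, so L
(1,2): →(0,2)(W), (1,1)(W), (1,0)(W), (0,1)(W) — all W, so L
(1,5): →(0,5)(W), (1,4)(W), (1,3)(W), (1,0)(W), (0,4)(W) — all W, so L
(2,1): →(1,1)(W), (0,1)(W), (2,0)(W), (1,0)(W) — all W, so L
(2,4): →(1,4)(W), (0,4)(W), (2,3)(W), (2,2)(W), (1,3)(W) — all W, so L
Every other cell has at least one move into one of the L cells above, so it is W.
The starting position (3,5) is W: the player to move should move to (1,5), handing over an L position.

The first player wins.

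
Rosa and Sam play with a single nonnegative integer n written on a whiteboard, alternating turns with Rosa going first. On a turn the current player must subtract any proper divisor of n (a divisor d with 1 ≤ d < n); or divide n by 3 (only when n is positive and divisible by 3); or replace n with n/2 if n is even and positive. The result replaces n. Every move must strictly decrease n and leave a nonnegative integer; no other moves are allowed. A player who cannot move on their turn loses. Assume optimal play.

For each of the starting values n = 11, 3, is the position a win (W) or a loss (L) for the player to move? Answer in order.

11: L, 3: W

Build the W/L table. Terminal = L. A non-terminal position is W if it has a move to some L; otherwise it is L.
n=0: no move → L
n=1: no move → L
n=2: →1(L), so W
n=3: →1(L), so W
n=4: →2(W), 3(W) — all W, so L
n=5: →4(L), so W
n=6: →4(L), so W
n=7: →6(W) only, which is W, so L
n=8: →4(L), so W
n=9: →3(W), 6(W), 8(W) — all W, so L
n=10: →9(L), so W
n=11: →10(W) only, which is W, so L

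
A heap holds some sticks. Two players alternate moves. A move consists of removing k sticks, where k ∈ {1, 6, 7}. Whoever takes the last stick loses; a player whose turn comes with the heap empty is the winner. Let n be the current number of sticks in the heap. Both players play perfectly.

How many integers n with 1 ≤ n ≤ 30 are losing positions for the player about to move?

Use the standard recursion: the mover wins at a terminal position; elsewhere, the mover wins exactly when some move hands the opponent an L position.
n=0: no move; the opponent has just taken the last stick and therefore loses → W
n=1: only reaches 0(W), which is W → L
n=2: reaches L-position 1 → W
n=3: only reaches 2(W), which is W → L
n=4: reaches L-position 3 → W
n=5: only reaches 4(W), which is W → L
n=6: reaches L-position 5 → W
n=7: reaches L-position 1 → W
n=8: reaches L-position 1 → W
n=9: reaches L-position 3 → W
n=10: reaches L-position 3 → W
n=11: reaches L-position 5 → W
n=12: reaches L-position 5 → W
n=13: only reaches 12(W), 7(W), 6(W), all W → L
n=14: reaches L-position 13 → W
n=15: only reaches 14(W), 9(W), 8(W), all W → L
n=16: reaches L-position 15 → W
n=17: only reaches 16(W), 11(W), 10(W), all W → L
n=18: reaches L-position 17 → W
n=19: reaches L-position 13 → W
n=20: reaches L-position 13 → W
n=21: reaches L-position 15 → W
n=22: reaches L-position 15 → W
n=23: reaches L-position 17 → W
n=24: reaches L-position 17 → W
n=25: only reaches 24(W), 19(W), 18(W), all W → L
n=26: reaches L-position 25 → W
n=27: only reaches 26(W), 21(W), 20(W), all W → L
n=28: reaches L-position 27 → W
n=29: only reaches 28(W), 23(W), 22(W), all W → L
n=30: reaches L-position 29 → W
L entries with 1 ≤ n ≤ 30 (the range starts at n=1): n = 1, 3, 5, 13, 15, 17, 25, 27, 29; that makes 9.

9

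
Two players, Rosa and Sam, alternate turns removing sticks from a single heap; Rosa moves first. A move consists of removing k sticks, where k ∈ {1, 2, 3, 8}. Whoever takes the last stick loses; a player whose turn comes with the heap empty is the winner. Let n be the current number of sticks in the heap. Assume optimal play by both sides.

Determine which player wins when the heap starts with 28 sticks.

Sam wins.

Compute win/loss labels from the base case upward. A position with no move is W. Any other position is W if it can reach an L in one move, else L.
n=0: no move; the opponent has just taken the last stick and therefore loses → W
n=1: the only move is to 0(W), a W ⇒ L
n=2: can move to 1, which is L ⇒ W
n=3: can move to 1, which is L ⇒ W
n=4: can move to 1, which is L ⇒ W
n=5: moves to 4(W), 3(W), 2(W); every one is W ⇒ L
n=6: can move to 5, which is L ⇒ W
n=7: can move to 5, which is L ⇒ W
n=8: can move to 5, which is L ⇒ W
n=9: can move to 1, which is L ⇒ W
n=10: moves to 9(W), 8(W), 7(W), 2(W); every one is W ⇒ L
n=11: can move to 10, which is L ⇒ W
n=12: can move to 10, which is L ⇒ W
n=13: can move to 10, which is L ⇒ W
n=14: moves to 13(W), 12(W), 11(W), 6(W); every one is W ⇒ L
n=15: can move to 14, which is L ⇒ W
n=16: can move to 14, which is L ⇒ W
n=17: can move to 14, which is L ⇒ W
n=18: can move to 10, which is L ⇒ W
n=19: moves to 18(W), 17(W), 16(W), 11(W); every one is W ⇒ L
n=20: can move to 19, which is L ⇒ W
n=21: can move to 19, which is L ⇒ W
n=22: can move to 19, which is L ⇒ W
n=23: moves to 22(W), 21(W), 20(W), 15(W); every one is W ⇒ L
n=24: can move to 23, which is L ⇒ W
n=25: can move to 23, which is L ⇒ W
n=26: can move to 23, which is L ⇒ W
n=27: can move to 19, which is L ⇒ W
n=28: moves to 27(W), 26(W), 25(W), 20(W); every one is W ⇒ L
Every move from 28 reaches a W position, so the mover loses.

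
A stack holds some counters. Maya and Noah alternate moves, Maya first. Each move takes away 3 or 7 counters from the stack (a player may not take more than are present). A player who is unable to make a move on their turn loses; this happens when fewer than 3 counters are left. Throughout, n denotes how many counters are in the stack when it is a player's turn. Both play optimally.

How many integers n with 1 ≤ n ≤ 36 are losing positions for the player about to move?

15

Build the W/L table. Terminal = L. A non-terminal position is W if it has a move to some L; otherwise it is L.
n=0: no move → L
n=1: no move → L
n=2: no move → L
n=3: →0(L), so W
n=4: →1(L), so W
n=5: →2(L), so W
n=6: →3(W) only, which is W, so L
n=7: →0(L), so W
n=8: →1(L), so W
n=9: →6(L), so W
n=10: →7(W), 3(W) — all W, so L
n=11: →8(W), 4(W) — all W, so L
n=12: →9(W), 5(W) — all W, so L
n=13: →10(L), so W
n=14: →11(L), so W
n=15: →12(L), so W
n=16: →13(W), 9(W) — all W, so L
n=17: →10(L), so W
n=18: →11(L), so W
n=19: →16(L), so W
n=20: →17(W), 13(W) — all W, so L
n=21: →18(W), 14(W) — all W, so L
n=22: →19(W), 15(W) — all W, so L
n=23: →20(L), so W
n=24: →21(L), so W
n=25: →22(L), so W
n=26: →23(W), 19(W) — all W, so L
n=27: →20(L), so W
n=28: →21(L), so W
n=29: →26(L), so W
n=30: →27(W), 23(W) — all W, so L
n=31: →28(W), 24(W) — all W, so L
n=32: →29(W), 25(W) — all W, so L
n=33: →30(L), so W
n=34: →31(L), so W
n=35: →32(L), so W
n=36: →33(W), 29(W) — all W, so L
L entries with 1 ≤ n ≤ 36 (n=0 is outside the asked range and is not counted): n = 1, 2, 6, 10, 11, 12, 16, 20, 21, 22, 26, 30, 31, 32, 36; that makes 15.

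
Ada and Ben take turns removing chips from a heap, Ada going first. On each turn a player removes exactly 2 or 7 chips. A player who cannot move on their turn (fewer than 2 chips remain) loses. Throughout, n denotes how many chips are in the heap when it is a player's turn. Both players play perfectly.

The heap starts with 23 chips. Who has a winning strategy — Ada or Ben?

Ben wins.

Use the standard recursion: the mover loses at a terminal position; elsewhere, the mover wins exactly when some move hands the opponent an L position.
n=0: no move → L
n=1: no move → L
n=2: W (go to 0, an L position)
n=3: W (go to 1, an L position)
n=4: L (sole option 2(W) is W)
n=5: L (sole option 3(W) is W)
n=6: W (go to 4, an L position)
n=7: W (go to 5, an L position)
n=8: W (go to 1, an L position)
n=9: L (options 7(W), 2(W) are all W)
n=10: L (options 8(W), 3(W) are all W)
n=11: W (go to 9, an L position)
n=12: W (go to 10, an L position)
n=13: L (options 11(W), 6(W) are all W)
n=14: L (options 12(W), 7(W) are all W)
n=15: W (go to 13, an L position)
n=16: W (go to 14, an L position)
n=17: W (go to 10, an L position)
n=18: L (options 16(W), 11(W) are all W)
n=19: L (options 17(W), 12(W) are all W)
n=20: W (go to 18, an L position)
n=21: W (go to 19, an L position)
n=22: L (options 20(W), 15(W) are all W)
n=23: L (options 21(W), 16(W) are all W)
The starting position 23 is L: whatever Ada does, the opponent receives a W position.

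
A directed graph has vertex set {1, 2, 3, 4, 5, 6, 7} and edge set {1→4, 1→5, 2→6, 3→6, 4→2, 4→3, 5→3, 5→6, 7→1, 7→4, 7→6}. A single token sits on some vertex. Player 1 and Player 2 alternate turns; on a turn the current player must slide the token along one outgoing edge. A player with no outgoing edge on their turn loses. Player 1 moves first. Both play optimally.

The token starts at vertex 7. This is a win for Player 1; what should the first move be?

Move to 4.

Build the W/L table. Terminal = L. A non-terminal position is W if it has a move to some L; otherwise it is L.
Every edge goes from a vertex to one that appears earlier in the order 6, 2, 3, 4, 5, 1, 7, so processing vertices in that order labels each vertex after all of its successors.
6: no outgoing edge → L
2: →6(L), so W
3: →6(L), so W
4: →3(W), 2(W) — all W, so L
5: →6(L), so W
1: →4(L), so W
7: →4(L), so W
From 7, the L positions reachable in one move are: 4, 6. Any move reaching one of these is winning.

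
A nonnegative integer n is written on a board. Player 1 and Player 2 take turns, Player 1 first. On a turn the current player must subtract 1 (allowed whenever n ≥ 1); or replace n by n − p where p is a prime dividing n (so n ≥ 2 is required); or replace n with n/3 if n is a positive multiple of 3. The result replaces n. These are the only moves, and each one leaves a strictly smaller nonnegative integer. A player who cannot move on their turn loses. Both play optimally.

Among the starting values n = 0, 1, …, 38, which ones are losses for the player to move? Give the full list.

Label each position W (a win for the player to move) or L (a loss). A position with no legal move is L; any other position is W exactly when some move reaches an L, and L when every move reaches a W.
n=0: no move → L
n=1: →0(L), so W
n=2: →0(L), so W
n=3: →0(L), so W
n=4: →2(W), 3(W) — all W, so L
n=5: →0(L), so W
n=6: →4(L), so W
n=7: →0(L), so W
n=8: →6(W), 7(W) — all W, so L
n=9: →8(L), so W
n=10: →8(L), so W
n=11: →0(L), so W
n=12: →4(L), so W
n=13: →0(L), so W
n=14: →7(W), 12(W), 13(W) — all W, so L
n=15: →14(L), so W
n=16: →14(L), so W
n=17: →0(L), so W
n=18: →6(W), 15(W), 16(W), 17(W) — all W, so L
n=19: →0(L), so W
n=20: →18(L), so W
n=21: →14(L), so W
n=22: →11(W), 20(W), 21(W) — all W, so L
n=23: →0(L), so W
n=24: →8(L), so W
n=25: →20(W), 24(W) — all W, so L
n=26: →25(L), so W
n=27: →9(W), 24(W), 26(W) — all W, so L
n=28: →27(L), so W
n=29: →0(L), so W
n=30: →25(L), so W
n=31: →0(L), so W
n=32: →30(W), 31(W) — all W, so L
n=33: →22(L), so W
n=34: →32(L), so W
n=35: →28(W), 30(W), 34(W) — all W, so L
n=36: →35(L), so W
n=37: →0(L), so W
n=38: →19(W), 36(W), 37(W) — all W, so L
Reading off the rows marked L gives the requested list; there are 11 such values of n.

0, 4, 8, 14, 18, 22, 25, 27, 32, 35, 38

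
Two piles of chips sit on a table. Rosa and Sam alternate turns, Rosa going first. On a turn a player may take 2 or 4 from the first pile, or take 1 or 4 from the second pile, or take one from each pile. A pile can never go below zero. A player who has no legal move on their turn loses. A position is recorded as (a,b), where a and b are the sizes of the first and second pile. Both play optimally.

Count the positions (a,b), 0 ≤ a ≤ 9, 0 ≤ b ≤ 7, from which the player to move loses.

Compute win/loss labels from the base case upward. A position with no move is L. Any other position is W if it can reach an L in one move, else L.
Every move lowers a or b (never raises either), so fill the grid row by row in increasing a, and left to right within a row: each cell's successors are then already labelled.
      b=0  b=1  b=2  b=3  b=4  b=5  b=6  b=7
a=0:    L    W    L    W    W    L    W    L
a=1:    L    W    L    W    W    L    W    L
a=2:    W    W    W    W    L    W    W    W
a=3:    W    L    W    L    W    W    L    W
a=4:    W    L    W    L    W    W    L    W
a=5:    W    W    W    W    W    W    W    W
a=6:    L    W    L    W    W    L    W    L
a=7:    L    W    L    W    W    L    W    L
a=8:    W    W    W    W    L    W    W    W
a=9:    W    L    W    L    W    W    L    W
Cells with no legal move (terminal, hence L): (0,0), (1,0).
The remaining L cells, each justified by listing all of its moves:
(0,2): L (sole option (0,1)(W) is W)
(0,5): L (options (0,4)(W), (0,1)(W) are all W)
(0,7): L (options (0,6)(W), (0,3)(W) are all W)
(1,2): L (options (1,1)(W), (0,1)(W) are all W)
(1,5): L (options (1,4)(W), (1,1)(W), (0,4)(W) are all W)
(1,7): L (options (1,6)(W), (1,3)(W), (0,6)(W) are all W)
(2,4): L (options (0,4)(W), (2,3)(W), (2,0)(W), (1,3)(W) are all W)
(3,1): L (options (1,1)(W), (3,0)(W), (2,0)(W) are all W)
(3,3): L (options (1,3)(W), (3,2)(W), (2,2)(W) are all W)
(3,6): L (options (1,6)(W), (3,5)(W), (3,2)(W), (2,5)(W) are all W)
(4,1): L (options (2,1)(W), (0,1)(W), (4,0)(W), (3,0)(W) are all W)
(4,3): L (options (2,3)(W), (0,3)(W), (4,2)(W), (3,2)(W) are all W)
(4,6): L (options (2,6)(W), (0,6)(W), (4,5)(W), (4,2)(W), (3,5)(W) are all W)
(6,0): L (options (4,0)(W), (2,0)(W) are all W)
(6,2): L (options (4,2)(W), (2,2)(W), (6,1)(W), (5,1)(W) are all W)
(6,5): L (options (4,5)(W), (2,5)(W), (6,4)(W), (6,1)(W), (5,4)(W) are all W)
(6,7): L (options (4,7)(W), (2,7)(W), (6,6)(W), (6,3)(W), (5,6)(W) are all W)
(7,0): L (options (5,0)(W), (3,0)(W) are all W)
(7,2): L (options (5,2)(W), (3,2)(W), (7,1)(W), (6,1)(W) are all W)
(7,5): L (options (5,5)(W), (3,5)(W), (7,4)(W), (7,1)(W), (6,4)(W) are all W)
(7,7): L (options (5,7)(W), (3,7)(W), (7,6)(W), (7,3)(W), (6,6)(W) are all W)
(8,4): L (options (6,4)(W), (4,4)(W), (8,3)(W), (8,0)(W), (7,3)(W) are all W)
(9,1): L (options (7,1)(W), (5,1)(W), (9,0)(W), (8,0)(W) are all W)
(9,3): L (options (7,3)(W), (5,3)(W), (9,2)(W), (8,2)(W) are all W)
(9,6): L (options (7,6)(W), (5,6)(W), (9,5)(W), (9,2)(W), (8,5)(W) are all W)
Every other cell has at least one move into one of the L cells above, so it is W.
L cells per row: a=0: 4, a=1: 4, a=2: 1, a=3: 3, a=4: 3, a=5: 0, a=6: 4, a=7: 4, a=8: 1, a=9: 3; total 27.

27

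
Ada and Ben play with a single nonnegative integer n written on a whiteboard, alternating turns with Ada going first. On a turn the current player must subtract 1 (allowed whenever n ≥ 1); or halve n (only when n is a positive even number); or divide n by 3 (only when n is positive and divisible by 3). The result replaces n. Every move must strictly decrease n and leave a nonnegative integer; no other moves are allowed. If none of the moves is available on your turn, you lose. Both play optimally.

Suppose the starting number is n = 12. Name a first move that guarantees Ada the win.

Work bottom-up. With no move the player to move loses. Otherwise the position is W if at least one move leads to an L position for the opponent, and L if every move leads to a W.
n=0: no move → L
n=1: can move to 0, which is L ⇒ W
n=2: the only move is to 1(W), a W ⇒ L
n=3: can move to 2, which is L ⇒ W
n=4: can move to 2, which is L ⇒ W
n=5: the only move is to 4(W), a W ⇒ L
n=6: can move to 2, which is L ⇒ W
n=7: the only move is to 6(W), a W ⇒ L
n=8: can move to 7, which is L ⇒ W
n=9: moves to 3(W), 8(W); every one is W ⇒ L
n=10: can move to 5, which is L ⇒ W
n=11: the only move is to 10(W), a W ⇒ L
n=12: can move to 11, which is L ⇒ W
From 12, the L positions reachable in one move are: 11.

Move to 11.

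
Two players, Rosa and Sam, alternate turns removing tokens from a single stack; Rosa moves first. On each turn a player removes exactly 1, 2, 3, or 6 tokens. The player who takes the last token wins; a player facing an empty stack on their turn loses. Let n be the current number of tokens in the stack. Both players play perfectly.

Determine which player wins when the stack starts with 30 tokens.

Rosa wins.

Use the standard recursion: the mover loses at a terminal position; elsewhere, the mover wins exactly when some move hands the opponent an L position.
n=0: no move → L
n=1: →0(L), so W
n=2: →0(L), so W
n=3: →0(L), so W
n=4: →3(W), 2(W), 1(W) — all W, so L
n=5: →4(L), so W
n=6: →4(L), so W
n=7: →4(L), so W
n=8: →7(W), 6(W), 5(W), 2(W) — all W, so L
n=9: →8(L), so W
n=10: →8(L), so W
n=11: →8(L), so W
n=12: →11(W), 10(W), 9(W), 6(W) — all W, so L
n=13: →12(L), so W
n=14: →12(L), so W
n=15: →12(L), so W
n=16: →15(W), 14(W), 13(W), 10(W) — all W, so L
n=17: →16(L), so W
n=18: →16(L), so W
n=19: →16(L), so W
n=20: →19(W), 18(W), 17(W), 14(W) — all W, so L
n=21: →20(L), so W
n=22: →20(L), so W
n=23: →20(L), so W
n=24: →23(W), 22(W), 21(W), 18(W) — all W, so L
n=25: →24(L), so W
n=26: →24(L), so W
n=27: →24(L), so W
n=28: →27(W), 26(W), 25(W), 22(W) — all W, so L
n=29: →28(L), so W
n=30: →28(L), so W
The starting position 30 is W: Rosa should remove 2, leaving 28, handing over an L position.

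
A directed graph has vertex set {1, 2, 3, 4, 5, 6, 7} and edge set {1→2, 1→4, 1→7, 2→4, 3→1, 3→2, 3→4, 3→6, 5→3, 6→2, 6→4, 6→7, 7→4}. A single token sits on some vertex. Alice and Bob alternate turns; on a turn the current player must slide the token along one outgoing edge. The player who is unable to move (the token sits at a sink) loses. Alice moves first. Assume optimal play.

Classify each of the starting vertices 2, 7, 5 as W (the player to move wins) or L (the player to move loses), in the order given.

Compute win/loss labels from the base case upward. A position with no move is L. Any other position is W if it can reach an L in one move, else L.
Every edge goes from a vertex to one that appears earlier in the order 4, 7, 2, 1, 6, 3, 5, so processing vertices in that order labels each vertex after all of its successors.
4: no outgoing edge → L
7: W (go to 4, an L position)
2: W (go to 4, an L position)
1: W (go to 4, an L position)
6: W (go to 4, an L position)
3: W (go to 4, an L position)
5: L (sole option 3(W) is W)

2: W, 7: W, 5: L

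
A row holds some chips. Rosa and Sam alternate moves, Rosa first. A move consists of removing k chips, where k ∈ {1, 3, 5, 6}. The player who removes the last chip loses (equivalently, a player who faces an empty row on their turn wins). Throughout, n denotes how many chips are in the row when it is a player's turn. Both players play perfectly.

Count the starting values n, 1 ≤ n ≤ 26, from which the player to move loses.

8

Compute win/loss labels from the base case upward. A position with no move is W. Any other position is W if it can reach an L in one move, else L.
n=0: no move; the opponent has just taken the last chip and therefore loses → W
n=1: the only move is to 0(W), a W ⇒ L
n=2: can move to 1, which is L ⇒ W
n=3: moves to 2(W), 0(W); every one is W ⇒ L
n=4: can move to 3, which is L ⇒ W
n=5: moves to 4(W), 2(W), 0(W); every one is W ⇒ L
n=6: can move to 5, which is L ⇒ W
n=7: can move to 1, which is L ⇒ W
n=8: can move to 5, which is L ⇒ W
n=9: can move to 3, which is L ⇒ W
n=10: can move to 5, which is L ⇒ W
n=11: can move to 5, which is L ⇒ W
n=12: moves to 11(W), 9(W), 7(W), 6(W); every one is W ⇒ L
n=13: can move to 12, which is L ⇒ W
n=14: moves to 13(W), 11(W), 9(W), 8(W); every one is W ⇒ L
n=15: can move to 14, which is L ⇒ W
n=16: moves to 15(W), 13(W), 11(W), 10(W); every one is W ⇒ L
n=17: can move to 16, which is L ⇒ W
n=18: can move to 12, which is L ⇒ W
n=19: can move to 16, which is L ⇒ W
n=20: can move to 14, which is L ⇒ W
n=21: can move to 16, which is L ⇒ W
n=22: can move to 16, which is L ⇒ W
n=23: moves to 22(W), 20(W), 18(W), 17(W); every one is W ⇒ L
n=24: can move to 23, which is L ⇒ W
n=25: moves to 24(W), 22(W), 20(W), 19(W); every one is W ⇒ L
n=26: can move to 25, which is L ⇒ W
L entries with 1 ≤ n ≤ 26 (the range starts at n=1): n = 1, 3, 5, 12, 14, 16, 23, 25; that makes 8.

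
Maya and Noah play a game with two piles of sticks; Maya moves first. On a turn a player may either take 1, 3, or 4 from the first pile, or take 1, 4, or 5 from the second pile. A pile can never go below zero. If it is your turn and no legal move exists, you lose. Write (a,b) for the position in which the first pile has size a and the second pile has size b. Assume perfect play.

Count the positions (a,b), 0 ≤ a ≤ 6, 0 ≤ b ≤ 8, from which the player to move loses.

Build the W/L table. Terminal = L. A non-terminal position is W if it has a move to some L; otherwise it is L.
Every move lowers a or b (never raises either), so fill the grid row by row in increasing a, and left to right within a row: each cell's successors are then already labelled.
      b=0  b=1  b=2  b=3  b=4  b=5  b=6  b=7  b=8
a=0:    L    W    L    W    W    W    W    W    L
a=1:    W    L    W    L    W    W    W    W    W
a=2:    L    W    L    W    W    W    W    W    L
a=3:    W    L    W    L    W    W    W    W    W
a=4:    W    W    W    W    L    W    L    W    W
a=5:    W    W    W    W    W    L    W    L    W
a=6:    W    W    W    W    L    W    L    W    W
Cells with no legal move (terminal, hence L): (0,0).
The remaining L cells, each justified by listing all of its moves:
(0,2): only reaches (0,1)(W), which is W → L
(0,8): only reaches (0,7)(W), (0,4)(W), (0,3)(W), all W → L
(1,1): only reaches (0,1)(W), (1,0)(W), all W → L
(1,3): only reaches (0,3)(W), (1,2)(W), all W → L
(2,0): only reaches (1,0)(W), which is W → L
(2,2): only reaches (1,2)(W), (2,1)(W), all W → L
(2,8): only reaches (1,8)(W), (2,7)(W), (2,4)(W), (2,3)(W), all W → L
(3,1): only reaches (2,1)(W), (0,1)(W), (3,0)(W), all W → L
(3,3): only reaches (2,3)(W), (0,3)(W), (3,2)(W), all W → L
(4,4): only reaches (3,4)(W), (1,4)(W), (0,4)(W), (4,3)(W), (4,0)(W), all W → L
(4,6): only reaches (3,6)(W), (1,6)(W), (0,6)(W), (4,5)(W), (4,2)(W), (4,1)(W), all W → L
(5,5): only reaches (4,5)(W), (2,5)(W), (1,5)(W), (5,4)(W), (5,1)(W), (5,0)(W), all W → L
(5,7): only reaches (4,7)(W), (2,7)(W), (1,7)(W), (5,6)(W), (5,3)(W), (5,2)(W), all W → L
(6,4): only reaches (5,4)(W), (3,4)(W), (2,4)(W), (6,3)(W), (6,0)(W), all W → L
(6,6): only reaches (5,6)(W), (3,6)(W), (2,6)(W), (6,5)(W), (6,2)(W), (6,1)(W), all W → L
Every other cell has at least one move into one of the L cells above, so it is W.
L cells per row: a=0: 3, a=1: 2, a=2: 3, a=3: 2, a=4: 2, a=5: 2, a=6: 2; total 16.

16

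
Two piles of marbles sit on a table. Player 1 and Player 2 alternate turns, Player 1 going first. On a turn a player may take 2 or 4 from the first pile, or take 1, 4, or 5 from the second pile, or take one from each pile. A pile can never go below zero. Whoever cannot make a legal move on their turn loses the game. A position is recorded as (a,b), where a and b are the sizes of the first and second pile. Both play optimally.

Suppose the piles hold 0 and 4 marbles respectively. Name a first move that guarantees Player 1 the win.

Move to (0,0).

Label each position W (a win for the player to move) or L (a loss). A position with no legal move is L; any other position is W exactly when some move reaches an L, and L when every move reaches a W.
No move ever increases a pile, so every position that can arise here has a ≤ 0 and b ≤ 4; it is enough to label the cells with 0 ≤ a ≤ 0 and 0 ≤ b ≤ 4.
Every move lowers a or b (never raises either), so fill the grid row by row in increasing a, and left to right within a row: each cell's successors are then already labelled.
      b=0  b=1  b=2  b=3  b=4
a=0:    L    W    L    W    W
Cells with no legal move (terminal, hence L): (0,0).
The remaining L cells, each justified by listing all of its moves:
(0,2): only reaches (0,1)(W), which is W → L
Every other cell has at least one move into one of the L cells above, so it is W.
From (0,4), the L positions reachable in one move are: (0,0).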